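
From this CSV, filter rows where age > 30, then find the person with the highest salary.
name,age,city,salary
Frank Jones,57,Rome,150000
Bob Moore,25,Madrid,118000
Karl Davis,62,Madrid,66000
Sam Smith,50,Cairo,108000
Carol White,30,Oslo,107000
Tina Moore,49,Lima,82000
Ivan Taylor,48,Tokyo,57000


Filter: age > 30
Sort by: salary (descending)

Filtered records (5):
  Frank Jones, age 57, salary $150000
  Sam Smith, age 50, salary $108000
  Tina Moore, age 49, salary $82000
  Karl Davis, age 62, salary $66000
  Ivan Taylor, age 48, salary $57000

Highest salary: Frank Jones ($150000)

Frank Jones


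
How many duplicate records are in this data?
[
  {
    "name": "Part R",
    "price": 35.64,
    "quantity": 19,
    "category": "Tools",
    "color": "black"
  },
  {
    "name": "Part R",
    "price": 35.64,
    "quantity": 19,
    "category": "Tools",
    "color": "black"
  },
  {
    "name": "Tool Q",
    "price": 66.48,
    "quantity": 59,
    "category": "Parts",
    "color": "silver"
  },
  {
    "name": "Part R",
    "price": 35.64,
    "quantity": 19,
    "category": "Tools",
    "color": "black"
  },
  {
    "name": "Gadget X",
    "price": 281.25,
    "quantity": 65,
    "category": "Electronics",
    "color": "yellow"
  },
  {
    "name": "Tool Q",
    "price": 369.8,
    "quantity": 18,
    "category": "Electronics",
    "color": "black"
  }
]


Checking 6 records for duplicates:

  Row 1: Part R ($35.64, qty 19)
  Row 2: Part R ($35.64, qty 19) <-- DUPLICATE
  Row 3: Tool Q ($66.48, qty 59)
  Row 4: Part R ($35.64, qty 19) <-- DUPLICATE
  Row 5: Gadget X ($281.25, qty 65)
  Row 6: Tool Q ($369.8, qty 18)

Duplicates found: 2
Unique records: 4

2 duplicates, 4 unique


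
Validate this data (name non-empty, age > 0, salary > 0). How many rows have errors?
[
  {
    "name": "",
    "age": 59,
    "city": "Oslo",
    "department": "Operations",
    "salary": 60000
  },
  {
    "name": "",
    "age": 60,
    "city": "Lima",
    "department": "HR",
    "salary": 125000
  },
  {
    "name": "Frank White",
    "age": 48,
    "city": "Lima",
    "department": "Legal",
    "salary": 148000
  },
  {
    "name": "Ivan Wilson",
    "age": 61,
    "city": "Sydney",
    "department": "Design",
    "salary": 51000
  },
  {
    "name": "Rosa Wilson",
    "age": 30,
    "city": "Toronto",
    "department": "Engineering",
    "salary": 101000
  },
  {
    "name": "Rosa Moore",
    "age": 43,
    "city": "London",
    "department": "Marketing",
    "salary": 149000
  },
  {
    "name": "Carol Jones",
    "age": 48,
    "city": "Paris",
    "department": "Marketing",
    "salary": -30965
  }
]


Validating 7 records:
Rules: name non-empty, age > 0, salary > 0

  Row 1 (???): empty name
  Row 2 (???): empty name
  Row 3 (Frank White): OK
  Row 4 (Ivan Wilson): OK
  Row 5 (Rosa Wilson): OK
  Row 6 (Rosa Moore): OK
  Row 7 (Carol Jones): negative salary: -30965

Total errors: 3

3 errors


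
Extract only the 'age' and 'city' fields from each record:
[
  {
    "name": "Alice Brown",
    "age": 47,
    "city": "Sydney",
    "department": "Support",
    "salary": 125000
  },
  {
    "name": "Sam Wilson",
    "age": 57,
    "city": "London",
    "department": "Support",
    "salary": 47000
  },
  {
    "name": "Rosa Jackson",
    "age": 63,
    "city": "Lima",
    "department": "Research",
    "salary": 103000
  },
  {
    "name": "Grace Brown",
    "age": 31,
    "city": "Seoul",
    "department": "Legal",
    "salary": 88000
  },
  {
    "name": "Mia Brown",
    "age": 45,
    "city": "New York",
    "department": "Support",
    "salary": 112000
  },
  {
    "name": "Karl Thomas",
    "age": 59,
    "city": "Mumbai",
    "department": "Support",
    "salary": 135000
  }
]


Original: 6 records with fields: name, age, city, department, salary
Keep: ['age', 'city']
Drop: ['name', 'department', 'salary']
Result: 6 records, 2 fields each

[
  {
    "age": 47,
    "city": "Sydney"
  },
  {
    "age": 57,
    "city": "London"
  },
  {
    "age": 63,
    "city": "Lima"
  },
  {
    "age": 31,
    "city": "Seoul"
  },
  {
    "age": 45,
    "city": "New York"
  },
  {
    "age": 59,
    "city": "Mumbai"
  }
]


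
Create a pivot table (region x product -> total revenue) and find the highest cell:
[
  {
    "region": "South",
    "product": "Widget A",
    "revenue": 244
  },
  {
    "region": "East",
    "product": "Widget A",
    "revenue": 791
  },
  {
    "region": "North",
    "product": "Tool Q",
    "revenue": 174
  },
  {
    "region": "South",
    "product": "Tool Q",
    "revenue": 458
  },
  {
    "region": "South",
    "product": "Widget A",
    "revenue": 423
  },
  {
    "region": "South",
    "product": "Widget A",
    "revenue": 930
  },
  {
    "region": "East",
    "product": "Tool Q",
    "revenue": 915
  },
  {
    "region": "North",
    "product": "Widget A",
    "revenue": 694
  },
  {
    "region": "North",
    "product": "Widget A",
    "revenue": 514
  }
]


Pivot: region (rows) x product (columns) -> total revenue

     Tool Q        Widget A    
East           915           791  
North          174          1208  
South          458          1597  

Highest: South / Widget A = $1597

South / Widget A = $1597


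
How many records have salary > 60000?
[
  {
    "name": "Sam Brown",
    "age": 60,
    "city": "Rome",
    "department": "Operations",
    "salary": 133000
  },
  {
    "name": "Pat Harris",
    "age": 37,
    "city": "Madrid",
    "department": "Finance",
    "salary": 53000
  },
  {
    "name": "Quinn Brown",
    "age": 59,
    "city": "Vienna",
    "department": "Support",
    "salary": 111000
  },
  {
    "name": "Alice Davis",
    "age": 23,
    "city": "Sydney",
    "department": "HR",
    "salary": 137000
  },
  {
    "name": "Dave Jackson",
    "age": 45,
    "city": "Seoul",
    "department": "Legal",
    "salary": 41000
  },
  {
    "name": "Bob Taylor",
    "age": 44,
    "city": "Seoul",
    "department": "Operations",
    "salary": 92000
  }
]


Data: 6 records
Condition: salary > 60000

Checking each record:
  Sam Brown: 133000 MATCH
  Pat Harris: 53000
  Quinn Brown: 111000 MATCH
  Alice Davis: 137000 MATCH
  Dave Jackson: 41000
  Bob Taylor: 92000 MATCH

Count: 4

4


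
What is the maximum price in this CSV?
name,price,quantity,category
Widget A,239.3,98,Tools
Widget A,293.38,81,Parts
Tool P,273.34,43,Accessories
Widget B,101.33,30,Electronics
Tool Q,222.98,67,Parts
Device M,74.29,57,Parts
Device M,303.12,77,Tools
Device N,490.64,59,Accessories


Computing maximum price:
Values: [239.3, 293.38, 273.34, 101.33, 222.98, 74.29, 303.12, 490.64]
Max = 490.64

490.64


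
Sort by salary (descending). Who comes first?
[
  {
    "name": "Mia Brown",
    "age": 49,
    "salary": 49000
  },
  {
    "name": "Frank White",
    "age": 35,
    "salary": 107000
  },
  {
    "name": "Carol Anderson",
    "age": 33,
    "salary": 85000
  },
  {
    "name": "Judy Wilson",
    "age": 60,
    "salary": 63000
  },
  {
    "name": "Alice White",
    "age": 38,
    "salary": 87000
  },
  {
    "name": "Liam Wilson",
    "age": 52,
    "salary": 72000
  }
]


Sort by: salary (descending)

Sorted order:
  1. Frank White (salary = 107000)
  2. Alice White (salary = 87000)
  3. Carol Anderson (salary = 85000)
  4. Liam Wilson (salary = 72000)
  5. Judy Wilson (salary = 63000)
  6. Mia Brown (salary = 49000)

First: Frank White

Frank White


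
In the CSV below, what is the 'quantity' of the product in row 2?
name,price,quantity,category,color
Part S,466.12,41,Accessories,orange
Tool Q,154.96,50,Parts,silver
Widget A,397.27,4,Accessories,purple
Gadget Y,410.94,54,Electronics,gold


Query: Row 2 ('Tool Q'), column 'quantity'
Value: 50

50


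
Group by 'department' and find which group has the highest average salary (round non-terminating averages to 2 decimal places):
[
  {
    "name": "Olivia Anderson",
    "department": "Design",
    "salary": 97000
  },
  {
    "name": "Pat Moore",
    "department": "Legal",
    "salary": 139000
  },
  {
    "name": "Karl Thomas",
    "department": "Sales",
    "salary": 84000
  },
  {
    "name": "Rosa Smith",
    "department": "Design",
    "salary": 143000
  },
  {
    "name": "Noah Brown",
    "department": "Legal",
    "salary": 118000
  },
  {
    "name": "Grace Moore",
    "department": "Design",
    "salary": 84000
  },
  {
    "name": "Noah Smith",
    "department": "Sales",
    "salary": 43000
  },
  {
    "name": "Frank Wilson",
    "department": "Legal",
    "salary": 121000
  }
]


Group by: department

Groups:
  Design: 3 people, avg salary = 324000/3 = $108000
  Legal: 3 people, avg salary = 378000/3 = $126000
  Sales: 2 people, avg salary = 127000/2 = $63500

Highest average salary: Legal ($126000)

Legal ($126000)


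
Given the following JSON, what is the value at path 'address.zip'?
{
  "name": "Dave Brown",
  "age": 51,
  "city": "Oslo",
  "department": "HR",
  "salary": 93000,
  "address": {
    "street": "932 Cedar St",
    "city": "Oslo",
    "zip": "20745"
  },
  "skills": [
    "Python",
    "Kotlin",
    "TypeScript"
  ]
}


Query: address.zip
Path: address -> zip
Value: 20745

20745


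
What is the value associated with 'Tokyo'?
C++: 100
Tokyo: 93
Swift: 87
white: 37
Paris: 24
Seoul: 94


Looking up key 'Tokyo'
Value: 93

93


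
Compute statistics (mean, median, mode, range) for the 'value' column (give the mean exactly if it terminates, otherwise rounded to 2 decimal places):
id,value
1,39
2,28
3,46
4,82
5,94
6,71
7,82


Data: [39, 28, 46, 82, 94, 71, 82]
Count: 7
Sum: 442
Mean: 442/7 ≈ 63.14 (rounded to 2 decimal places)
Sorted: [28, 39, 46, 71, 82, 82, 94]
Median: 71.0
Mode: 82 (2 times)
Range: 94 - 28 = 66
Min: 28, Max: 94

mean≈63.14, median=71.0, mode=82, range=66


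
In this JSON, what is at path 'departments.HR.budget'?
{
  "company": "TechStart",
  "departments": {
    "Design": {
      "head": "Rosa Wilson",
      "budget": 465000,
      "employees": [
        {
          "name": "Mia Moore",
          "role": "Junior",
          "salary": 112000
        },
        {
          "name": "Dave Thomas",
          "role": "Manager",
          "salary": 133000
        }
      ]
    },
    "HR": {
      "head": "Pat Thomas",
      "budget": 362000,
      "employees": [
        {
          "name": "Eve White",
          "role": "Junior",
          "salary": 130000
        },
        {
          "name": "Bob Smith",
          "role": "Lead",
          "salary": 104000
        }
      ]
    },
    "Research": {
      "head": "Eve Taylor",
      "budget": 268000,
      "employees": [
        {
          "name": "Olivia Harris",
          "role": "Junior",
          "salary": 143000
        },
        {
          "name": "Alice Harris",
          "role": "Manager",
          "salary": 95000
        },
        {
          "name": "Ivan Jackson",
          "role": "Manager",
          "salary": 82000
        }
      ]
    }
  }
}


Path: departments.HR.budget

Navigate:
  -> departments
  -> HR
  -> budget = 362000

362000


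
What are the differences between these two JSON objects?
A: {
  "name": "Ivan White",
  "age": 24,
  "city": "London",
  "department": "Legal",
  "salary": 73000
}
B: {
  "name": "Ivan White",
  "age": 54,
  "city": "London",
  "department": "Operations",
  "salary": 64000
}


Comparing each field (in key order):
  name: same
  age: DIFFERENT
  city: same
  department: DIFFERENT
  salary: DIFFERENT
Differences:
  age: 24 -> 54
  department: Legal -> Operations
  salary: 73000 -> 64000

3 field(s) changed

3 changes: age, department, salary


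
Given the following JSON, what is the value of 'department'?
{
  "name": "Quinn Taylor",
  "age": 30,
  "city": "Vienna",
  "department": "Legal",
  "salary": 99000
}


Looking up field 'department'
Value: Legal

Legal


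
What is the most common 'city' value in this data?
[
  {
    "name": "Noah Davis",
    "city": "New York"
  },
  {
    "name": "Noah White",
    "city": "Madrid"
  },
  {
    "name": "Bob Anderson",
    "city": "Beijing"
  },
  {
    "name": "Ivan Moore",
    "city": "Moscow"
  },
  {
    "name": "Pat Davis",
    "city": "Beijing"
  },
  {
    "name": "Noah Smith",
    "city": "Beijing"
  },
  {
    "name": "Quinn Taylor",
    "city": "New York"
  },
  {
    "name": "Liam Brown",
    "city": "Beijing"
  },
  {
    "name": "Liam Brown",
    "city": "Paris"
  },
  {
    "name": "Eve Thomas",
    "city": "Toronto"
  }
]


Counting 'city' values across 10 records:

  Beijing: 4 ####
  New York: 2 ##
  Madrid: 1 #
  Moscow: 1 #
  Paris: 1 #
  Toronto: 1 #

Most common: Beijing (4 times)

Beijing (4 times)


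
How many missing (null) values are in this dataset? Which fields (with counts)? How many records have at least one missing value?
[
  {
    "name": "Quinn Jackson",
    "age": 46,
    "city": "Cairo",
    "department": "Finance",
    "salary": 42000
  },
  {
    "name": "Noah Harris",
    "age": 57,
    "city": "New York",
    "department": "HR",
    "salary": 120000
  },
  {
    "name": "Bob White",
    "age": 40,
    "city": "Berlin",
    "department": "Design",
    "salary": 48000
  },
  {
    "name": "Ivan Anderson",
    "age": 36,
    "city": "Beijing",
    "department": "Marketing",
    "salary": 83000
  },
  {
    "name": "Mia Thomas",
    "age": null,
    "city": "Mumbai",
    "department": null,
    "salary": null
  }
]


Checking for missing (null) values in 5 records:

  Quinn Jackson: complete
  Noah Harris: complete
  Bob White: complete
  Ivan Anderson: complete
  Mia Thomas: age, department, salary

Per field:
  name: 0 missing
  age: 1 missing
  city: 0 missing
  department: 1 missing
  salary: 1 missing

Total missing values: 3
Records with any missing: 1

3 missing values (age: 1, department: 1, salary: 1); 1 incomplete records


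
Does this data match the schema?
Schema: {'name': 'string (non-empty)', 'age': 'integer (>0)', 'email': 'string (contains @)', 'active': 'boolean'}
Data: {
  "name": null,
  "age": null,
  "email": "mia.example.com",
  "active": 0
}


Validating each field against schema:
  name: FAIL (null is not a string)
  age: FAIL (null is not an integer)
  email: FAIL ("mia.example.com" does not contain @)
  active: FAIL (0 is not a boolean)

Result: INVALID (4 errors: name, age, email, active)

INVALID (4 errors: name, age, email, active)


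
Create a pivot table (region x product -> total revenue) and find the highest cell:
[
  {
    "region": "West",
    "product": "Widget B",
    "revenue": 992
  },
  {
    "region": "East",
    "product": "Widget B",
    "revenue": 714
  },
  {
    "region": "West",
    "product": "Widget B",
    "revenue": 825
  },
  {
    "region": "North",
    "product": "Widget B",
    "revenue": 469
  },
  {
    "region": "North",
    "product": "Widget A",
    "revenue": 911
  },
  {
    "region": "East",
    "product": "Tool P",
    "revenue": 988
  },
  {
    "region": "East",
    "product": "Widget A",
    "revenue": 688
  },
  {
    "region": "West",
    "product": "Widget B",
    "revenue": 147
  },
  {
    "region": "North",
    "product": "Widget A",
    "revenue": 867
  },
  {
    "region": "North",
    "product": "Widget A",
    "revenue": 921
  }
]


Pivot: region (rows) x product (columns) -> total revenue

     Tool P        Widget A      Widget B    
East           988           688           714  
North            0          2699           469  
West             0             0          1964  

Highest: North / Widget A = $2699

North / Widget A = $2699


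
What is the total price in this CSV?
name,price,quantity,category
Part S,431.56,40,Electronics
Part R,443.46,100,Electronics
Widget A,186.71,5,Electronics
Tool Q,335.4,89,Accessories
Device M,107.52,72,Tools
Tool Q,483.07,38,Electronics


Computing total price:
Values: [431.56, 443.46, 186.71, 335.4, 107.52, 483.07]
Sum = 1987.72

1987.72


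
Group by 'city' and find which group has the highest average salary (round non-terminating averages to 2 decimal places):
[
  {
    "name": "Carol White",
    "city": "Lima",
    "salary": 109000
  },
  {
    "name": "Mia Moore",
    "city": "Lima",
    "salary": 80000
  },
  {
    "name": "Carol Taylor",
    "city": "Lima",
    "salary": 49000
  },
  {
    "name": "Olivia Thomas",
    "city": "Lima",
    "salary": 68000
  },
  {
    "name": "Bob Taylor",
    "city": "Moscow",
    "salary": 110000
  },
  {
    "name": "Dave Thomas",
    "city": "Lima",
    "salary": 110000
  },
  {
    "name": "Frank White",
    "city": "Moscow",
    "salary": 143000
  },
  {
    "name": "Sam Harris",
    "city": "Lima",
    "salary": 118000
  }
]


Group by: city

Groups:
  Lima: 6 people, avg salary = 534000/6 = $89000
  Moscow: 2 people, avg salary = 253000/2 = $126500

Highest average salary: Moscow ($126500)

Moscow ($126500)


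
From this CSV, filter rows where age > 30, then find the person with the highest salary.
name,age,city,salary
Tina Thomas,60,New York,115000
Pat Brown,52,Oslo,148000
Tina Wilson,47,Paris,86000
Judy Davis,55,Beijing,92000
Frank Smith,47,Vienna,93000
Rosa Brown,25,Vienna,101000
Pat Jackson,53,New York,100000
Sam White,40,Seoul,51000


Filter: age > 30
Sort by: salary (descending)

Filtered records (7):
  Pat Brown, age 52, salary $148000
  Tina Thomas, age 60, salary $115000
  Pat Jackson, age 53, salary $100000
  Frank Smith, age 47, salary $93000
  Judy Davis, age 55, salary $92000
  Tina Wilson, age 47, salary $86000
  Sam White, age 40, salary $51000

Highest salary: Pat Brown ($148000)

Pat Brown


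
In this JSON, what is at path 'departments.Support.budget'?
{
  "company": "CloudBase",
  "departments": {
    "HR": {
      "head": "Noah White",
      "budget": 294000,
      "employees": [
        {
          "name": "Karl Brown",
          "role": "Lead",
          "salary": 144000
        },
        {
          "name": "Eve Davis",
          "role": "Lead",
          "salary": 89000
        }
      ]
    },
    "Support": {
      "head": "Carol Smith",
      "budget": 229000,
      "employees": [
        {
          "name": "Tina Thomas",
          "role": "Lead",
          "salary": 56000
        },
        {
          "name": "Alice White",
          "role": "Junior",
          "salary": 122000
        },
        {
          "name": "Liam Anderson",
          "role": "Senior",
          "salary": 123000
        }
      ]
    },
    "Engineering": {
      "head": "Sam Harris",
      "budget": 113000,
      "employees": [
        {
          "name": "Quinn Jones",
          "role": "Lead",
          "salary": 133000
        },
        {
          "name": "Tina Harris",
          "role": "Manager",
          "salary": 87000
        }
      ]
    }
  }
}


Path: departments.Support.budget

Navigate:
  -> departments
  -> Support
  -> budget = 229000

229000


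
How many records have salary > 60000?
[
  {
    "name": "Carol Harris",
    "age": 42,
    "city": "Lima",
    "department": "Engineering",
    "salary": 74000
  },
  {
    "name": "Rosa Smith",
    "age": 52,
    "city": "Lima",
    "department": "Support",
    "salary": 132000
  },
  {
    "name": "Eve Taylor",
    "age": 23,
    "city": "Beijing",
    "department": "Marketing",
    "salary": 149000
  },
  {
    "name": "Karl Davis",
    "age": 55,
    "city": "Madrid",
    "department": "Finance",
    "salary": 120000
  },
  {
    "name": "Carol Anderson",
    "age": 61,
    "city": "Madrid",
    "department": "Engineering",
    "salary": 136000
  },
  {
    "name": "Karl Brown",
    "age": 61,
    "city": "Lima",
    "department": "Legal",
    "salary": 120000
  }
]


Data: 6 records
Condition: salary > 60000

Checking each record:
  Carol Harris: 74000 MATCH
  Rosa Smith: 132000 MATCH
  Eve Taylor: 149000 MATCH
  Karl Davis: 120000 MATCH
  Carol Anderson: 136000 MATCH
  Karl Brown: 120000 MATCH

Count: 6

6


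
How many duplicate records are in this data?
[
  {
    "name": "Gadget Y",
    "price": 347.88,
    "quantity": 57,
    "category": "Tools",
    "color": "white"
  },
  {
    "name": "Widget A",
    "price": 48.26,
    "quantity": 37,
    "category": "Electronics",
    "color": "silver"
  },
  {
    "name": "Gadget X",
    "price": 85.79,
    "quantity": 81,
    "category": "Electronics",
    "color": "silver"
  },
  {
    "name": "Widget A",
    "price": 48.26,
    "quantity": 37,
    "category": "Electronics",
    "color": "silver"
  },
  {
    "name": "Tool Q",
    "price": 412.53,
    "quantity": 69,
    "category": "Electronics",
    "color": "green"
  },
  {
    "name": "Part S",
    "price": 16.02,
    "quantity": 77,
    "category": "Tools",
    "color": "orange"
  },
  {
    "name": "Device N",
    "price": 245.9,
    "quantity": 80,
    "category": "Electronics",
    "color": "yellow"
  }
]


Checking 7 records for duplicates:

  Row 1: Gadget Y ($347.88, qty 57)
  Row 2: Widget A ($48.26, qty 37)
  Row 3: Gadget X ($85.79, qty 81)
  Row 4: Widget A ($48.26, qty 37) <-- DUPLICATE
  Row 5: Tool Q ($412.53, qty 69)
  Row 6: Part S ($16.02, qty 77)
  Row 7: Device N ($245.9, qty 80)

Duplicates found: 1
Unique records: 6

1 duplicates, 6 unique


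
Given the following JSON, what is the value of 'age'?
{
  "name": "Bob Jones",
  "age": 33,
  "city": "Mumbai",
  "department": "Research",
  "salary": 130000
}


Looking up field 'age'
Value: 33

33


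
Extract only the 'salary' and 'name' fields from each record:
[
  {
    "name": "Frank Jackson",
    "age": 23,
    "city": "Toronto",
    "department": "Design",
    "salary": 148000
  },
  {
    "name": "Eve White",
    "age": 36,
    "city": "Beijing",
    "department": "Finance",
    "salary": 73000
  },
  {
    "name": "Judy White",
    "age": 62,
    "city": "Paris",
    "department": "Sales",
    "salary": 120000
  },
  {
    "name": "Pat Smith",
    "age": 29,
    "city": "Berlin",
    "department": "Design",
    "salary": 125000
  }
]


Original: 4 records with fields: name, age, city, department, salary
Keep: ['salary', 'name']
Drop: ['age', 'city', 'department']
Result: 4 records, 2 fields each

[
  {
    "salary": 148000,
    "name": "Frank Jackson"
  },
  {
    "salary": 73000,
    "name": "Eve White"
  },
  {
    "salary": 120000,
    "name": "Judy White"
  },
  {
    "salary": 125000,
    "name": "Pat Smith"
  }
]


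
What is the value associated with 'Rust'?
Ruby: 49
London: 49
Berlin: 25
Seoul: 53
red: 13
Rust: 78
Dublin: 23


Looking up key 'Rust'
Value: 78

78


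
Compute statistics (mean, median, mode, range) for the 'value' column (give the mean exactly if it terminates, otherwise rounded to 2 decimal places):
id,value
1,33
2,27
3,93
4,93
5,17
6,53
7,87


Data: [33, 27, 93, 93, 17, 53, 87]
Count: 7
Sum: 403
Mean: 403/7 ≈ 57.57 (rounded to 2 decimal places)
Sorted: [17, 27, 33, 53, 87, 93, 93]
Median: 53.0
Mode: 93 (2 times)
Range: 93 - 17 = 76
Min: 17, Max: 93

mean≈57.57, median=53.0, mode=93, range=76


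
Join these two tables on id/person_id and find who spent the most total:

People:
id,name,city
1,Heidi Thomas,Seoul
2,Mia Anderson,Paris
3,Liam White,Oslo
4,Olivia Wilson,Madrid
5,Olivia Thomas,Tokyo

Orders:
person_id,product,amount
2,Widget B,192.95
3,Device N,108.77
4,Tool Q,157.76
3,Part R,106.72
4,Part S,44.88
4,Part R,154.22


Join on: people.id = orders.person_id

Joined rows:
  Mia Anderson (Paris) bought Widget B for $192.95
  Liam White (Oslo) bought Device N for $108.77
  Olivia Wilson (Madrid) bought Tool Q for $157.76
  Liam White (Oslo) bought Part R for $106.72
  Olivia Wilson (Madrid) bought Part S for $44.88
  Olivia Wilson (Madrid) bought Part R for $154.22

Total per person:
  Olivia Wilson: $356.86
  Liam White: $215.49
  Mia Anderson: $192.95

Top spender: Olivia Wilson ($356.86)

Olivia Wilson ($356.86)


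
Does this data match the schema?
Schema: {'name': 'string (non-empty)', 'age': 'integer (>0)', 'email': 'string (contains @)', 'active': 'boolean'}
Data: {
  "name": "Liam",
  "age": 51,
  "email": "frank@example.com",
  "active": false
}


Validating each field against schema:
  name: OK (non-empty string)
  age: OK (positive integer)
  email: OK (string with @)
  active: OK (boolean)

Result: VALID

VALID


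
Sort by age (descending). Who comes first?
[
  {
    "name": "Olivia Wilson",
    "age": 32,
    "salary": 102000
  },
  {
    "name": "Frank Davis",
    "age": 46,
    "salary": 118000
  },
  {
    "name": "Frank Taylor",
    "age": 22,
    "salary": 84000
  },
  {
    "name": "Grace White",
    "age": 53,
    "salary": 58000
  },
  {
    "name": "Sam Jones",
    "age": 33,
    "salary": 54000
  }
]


Sort by: age (descending)

Sorted order:
  1. Grace White (age = 53)
  2. Frank Davis (age = 46)
  3. Sam Jones (age = 33)
  4. Olivia Wilson (age = 32)
  5. Frank Taylor (age = 22)

First: Grace White

Grace White


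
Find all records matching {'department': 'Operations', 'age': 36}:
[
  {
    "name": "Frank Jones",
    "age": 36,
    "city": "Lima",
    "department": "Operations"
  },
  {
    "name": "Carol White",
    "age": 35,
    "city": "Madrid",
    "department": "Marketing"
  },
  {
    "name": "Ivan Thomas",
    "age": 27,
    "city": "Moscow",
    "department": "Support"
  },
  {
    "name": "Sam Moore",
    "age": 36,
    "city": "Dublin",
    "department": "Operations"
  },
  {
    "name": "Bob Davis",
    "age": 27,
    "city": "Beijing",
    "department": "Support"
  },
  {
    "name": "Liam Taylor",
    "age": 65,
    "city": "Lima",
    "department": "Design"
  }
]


Search criteria: {'department': 'Operations', 'age': 36}

Checking 6 records:
  Frank Jones: {department: Operations, age: 36} <-- MATCH
  Carol White: {department: Marketing, age: 35}
  Ivan Thomas: {department: Support, age: 27}
  Sam Moore: {department: Operations, age: 36} <-- MATCH
  Bob Davis: {department: Support, age: 27}
  Liam Taylor: {department: Design, age: 65}

Matches: ["Frank Jones", "Sam Moore"]

["Frank Jones", "Sam Moore"]


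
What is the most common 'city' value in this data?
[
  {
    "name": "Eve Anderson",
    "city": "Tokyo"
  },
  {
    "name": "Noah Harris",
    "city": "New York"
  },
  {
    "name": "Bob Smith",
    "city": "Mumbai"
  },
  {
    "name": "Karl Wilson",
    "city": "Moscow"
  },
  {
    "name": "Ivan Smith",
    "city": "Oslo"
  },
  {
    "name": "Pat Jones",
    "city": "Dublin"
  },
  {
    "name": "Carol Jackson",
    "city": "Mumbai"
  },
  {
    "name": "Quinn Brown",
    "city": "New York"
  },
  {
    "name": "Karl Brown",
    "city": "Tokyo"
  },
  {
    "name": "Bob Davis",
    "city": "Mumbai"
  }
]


Counting 'city' values across 10 records:

  Mumbai: 3 ###
  Tokyo: 2 ##
  New York: 2 ##
  Moscow: 1 #
  Oslo: 1 #
  Dublin: 1 #

Most common: Mumbai (3 times)

Mumbai (3 times)


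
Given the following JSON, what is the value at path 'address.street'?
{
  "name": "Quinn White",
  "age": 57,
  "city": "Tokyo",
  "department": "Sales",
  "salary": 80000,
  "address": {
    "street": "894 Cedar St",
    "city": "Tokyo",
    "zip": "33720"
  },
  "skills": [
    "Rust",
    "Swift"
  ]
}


Query: address.street
Path: address -> street
Value: 894 Cedar St

894 Cedar St


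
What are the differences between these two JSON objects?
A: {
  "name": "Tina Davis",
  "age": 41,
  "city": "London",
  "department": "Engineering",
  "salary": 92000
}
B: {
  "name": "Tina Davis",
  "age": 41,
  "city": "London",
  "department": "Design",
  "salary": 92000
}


Comparing each field (in key order):
  name: same
  age: same
  city: same
  department: DIFFERENT
  salary: same
Differences:
  department: Engineering -> Design

1 field(s) changed

1 change: department


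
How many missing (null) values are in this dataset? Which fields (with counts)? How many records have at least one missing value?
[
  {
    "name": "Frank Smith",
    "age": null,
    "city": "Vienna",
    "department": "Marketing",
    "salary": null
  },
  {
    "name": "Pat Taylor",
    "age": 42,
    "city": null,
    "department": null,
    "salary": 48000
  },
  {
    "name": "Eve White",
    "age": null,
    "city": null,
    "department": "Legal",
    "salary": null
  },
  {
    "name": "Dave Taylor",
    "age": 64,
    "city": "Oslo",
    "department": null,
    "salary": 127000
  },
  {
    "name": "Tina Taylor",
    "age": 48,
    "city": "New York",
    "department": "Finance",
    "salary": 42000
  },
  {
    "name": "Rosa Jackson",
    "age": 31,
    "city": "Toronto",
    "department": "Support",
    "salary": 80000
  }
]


Checking for missing (null) values in 6 records:

  Frank Smith: age, salary
  Pat Taylor: city, department
  Eve White: age, city, salary
  Dave Taylor: department
  Tina Taylor: complete
  Rosa Jackson: complete

Per field:
  name: 0 missing
  age: 2 missing
  city: 2 missing
  department: 2 missing
  salary: 2 missing

Total missing values: 8
Records with any missing: 4

8 missing values (age: 2, city: 2, department: 2, salary: 2); 4 incomplete records


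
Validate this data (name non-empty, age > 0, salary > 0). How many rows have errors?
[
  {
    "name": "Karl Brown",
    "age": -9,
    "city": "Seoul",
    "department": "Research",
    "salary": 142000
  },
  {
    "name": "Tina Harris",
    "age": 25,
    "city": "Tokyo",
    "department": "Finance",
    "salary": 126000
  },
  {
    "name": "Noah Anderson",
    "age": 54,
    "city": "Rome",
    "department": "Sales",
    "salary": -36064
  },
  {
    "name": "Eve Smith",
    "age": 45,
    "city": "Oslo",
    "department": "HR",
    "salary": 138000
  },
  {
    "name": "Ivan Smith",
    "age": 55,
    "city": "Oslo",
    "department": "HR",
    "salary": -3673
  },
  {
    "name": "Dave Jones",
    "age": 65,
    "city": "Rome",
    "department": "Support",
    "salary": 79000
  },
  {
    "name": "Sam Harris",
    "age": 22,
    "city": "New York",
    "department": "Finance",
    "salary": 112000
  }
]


Validating 7 records:
Rules: name non-empty, age > 0, salary > 0

  Row 1 (Karl Brown): negative age: -9
  Row 2 (Tina Harris): OK
  Row 3 (Noah Anderson): negative salary: -36064
  Row 4 (Eve Smith): OK
  Row 5 (Ivan Smith): negative salary: -3673
  Row 6 (Dave Jones): OK
  Row 7 (Sam Harris): OK

Total errors: 3

3 errors


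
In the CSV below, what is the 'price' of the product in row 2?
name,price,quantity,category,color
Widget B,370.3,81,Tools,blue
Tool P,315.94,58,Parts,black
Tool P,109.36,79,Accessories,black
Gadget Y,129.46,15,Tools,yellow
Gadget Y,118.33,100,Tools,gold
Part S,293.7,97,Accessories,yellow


Query: Row 2 ('Tool P'), column 'price'
Value: 315.94

315.94


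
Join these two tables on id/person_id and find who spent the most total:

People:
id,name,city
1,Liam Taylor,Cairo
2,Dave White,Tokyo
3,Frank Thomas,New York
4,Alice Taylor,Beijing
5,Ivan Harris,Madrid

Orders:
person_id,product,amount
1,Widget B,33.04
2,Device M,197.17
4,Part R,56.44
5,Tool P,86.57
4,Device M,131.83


Join on: people.id = orders.person_id

Joined rows:
  Liam Taylor (Cairo) bought Widget B for $33.04
  Dave White (Tokyo) bought Device M for $197.17
  Alice Taylor (Beijing) bought Part R for $56.44
  Ivan Harris (Madrid) bought Tool P for $86.57
  Alice Taylor (Beijing) bought Device M for $131.83

Total per person:
  Dave White: $197.17
  Alice Taylor: $188.27
  Ivan Harris: $86.57
  Liam Taylor: $33.04

Top spender: Dave White ($197.17)

Dave White ($197.17)


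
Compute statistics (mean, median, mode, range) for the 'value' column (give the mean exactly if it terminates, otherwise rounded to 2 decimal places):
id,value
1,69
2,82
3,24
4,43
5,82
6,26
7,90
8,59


Data: [69, 82, 24, 43, 82, 26, 90, 59]
Count: 8
Sum: 475
Mean: 475/8 = 59.375
Sorted: [24, 26, 43, 59, 69, 82, 82, 90]
Median: 64.0
Mode: 82 (2 times)
Range: 90 - 24 = 66
Min: 24, Max: 90

mean=59.375, median=64.0, mode=82, range=66


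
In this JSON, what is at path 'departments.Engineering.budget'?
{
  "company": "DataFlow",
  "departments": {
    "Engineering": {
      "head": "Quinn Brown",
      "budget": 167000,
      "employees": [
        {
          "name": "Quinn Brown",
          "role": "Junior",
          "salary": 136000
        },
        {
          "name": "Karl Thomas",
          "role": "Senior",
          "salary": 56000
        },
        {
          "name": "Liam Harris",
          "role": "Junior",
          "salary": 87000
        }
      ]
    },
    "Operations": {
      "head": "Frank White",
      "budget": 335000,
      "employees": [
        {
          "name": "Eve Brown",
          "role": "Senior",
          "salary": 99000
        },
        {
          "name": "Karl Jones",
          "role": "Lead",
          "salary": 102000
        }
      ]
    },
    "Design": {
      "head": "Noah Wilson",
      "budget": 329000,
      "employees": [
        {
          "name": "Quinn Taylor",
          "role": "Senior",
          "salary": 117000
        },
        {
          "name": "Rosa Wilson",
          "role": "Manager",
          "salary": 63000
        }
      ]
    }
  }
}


Path: departments.Engineering.budget

Navigate:
  -> departments
  -> Engineering
  -> budget = 167000

167000


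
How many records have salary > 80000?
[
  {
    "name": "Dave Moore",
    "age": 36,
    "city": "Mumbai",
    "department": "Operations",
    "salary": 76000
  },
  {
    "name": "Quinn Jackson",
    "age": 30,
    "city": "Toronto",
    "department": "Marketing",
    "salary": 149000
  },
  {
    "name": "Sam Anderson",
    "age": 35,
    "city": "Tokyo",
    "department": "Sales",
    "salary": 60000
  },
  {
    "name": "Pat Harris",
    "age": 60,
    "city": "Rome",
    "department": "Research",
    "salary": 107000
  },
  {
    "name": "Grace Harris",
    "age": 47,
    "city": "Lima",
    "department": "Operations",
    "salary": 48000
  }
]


Data: 5 records
Condition: salary > 80000

Checking each record:
  Dave Moore: 76000
  Quinn Jackson: 149000 MATCH
  Sam Anderson: 60000
  Pat Harris: 107000 MATCH
  Grace Harris: 48000

Count: 2

2


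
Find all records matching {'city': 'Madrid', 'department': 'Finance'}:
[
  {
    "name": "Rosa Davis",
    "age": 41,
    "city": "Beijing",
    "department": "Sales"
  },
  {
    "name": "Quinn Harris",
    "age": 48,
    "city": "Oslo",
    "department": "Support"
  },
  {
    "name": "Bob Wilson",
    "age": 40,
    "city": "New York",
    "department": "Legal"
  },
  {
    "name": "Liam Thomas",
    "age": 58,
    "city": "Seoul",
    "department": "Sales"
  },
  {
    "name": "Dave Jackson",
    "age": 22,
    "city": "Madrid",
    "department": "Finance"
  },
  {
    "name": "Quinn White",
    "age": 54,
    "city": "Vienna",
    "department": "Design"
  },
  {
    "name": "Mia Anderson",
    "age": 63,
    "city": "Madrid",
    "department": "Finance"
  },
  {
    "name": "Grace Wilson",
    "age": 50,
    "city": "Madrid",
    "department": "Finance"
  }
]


Search criteria: {'city': 'Madrid', 'department': 'Finance'}

Checking 8 records:
  Rosa Davis: {city: Beijing, department: Sales}
  Quinn Harris: {city: Oslo, department: Support}
  Bob Wilson: {city: New York, department: Legal}
  Liam Thomas: {city: Seoul, department: Sales}
  Dave Jackson: {city: Madrid, department: Finance} <-- MATCH
  Quinn White: {city: Vienna, department: Design}
  Mia Anderson: {city: Madrid, department: Finance} <-- MATCH
  Grace Wilson: {city: Madrid, department: Finance} <-- MATCH

Matches: ["Dave Jackson", "Mia Anderson", "Grace Wilson"]

["Dave Jackson", "Mia Anderson", "Grace Wilson"]


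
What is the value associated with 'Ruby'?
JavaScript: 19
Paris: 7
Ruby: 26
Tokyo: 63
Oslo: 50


Looking up key 'Ruby'
Value: 26

26


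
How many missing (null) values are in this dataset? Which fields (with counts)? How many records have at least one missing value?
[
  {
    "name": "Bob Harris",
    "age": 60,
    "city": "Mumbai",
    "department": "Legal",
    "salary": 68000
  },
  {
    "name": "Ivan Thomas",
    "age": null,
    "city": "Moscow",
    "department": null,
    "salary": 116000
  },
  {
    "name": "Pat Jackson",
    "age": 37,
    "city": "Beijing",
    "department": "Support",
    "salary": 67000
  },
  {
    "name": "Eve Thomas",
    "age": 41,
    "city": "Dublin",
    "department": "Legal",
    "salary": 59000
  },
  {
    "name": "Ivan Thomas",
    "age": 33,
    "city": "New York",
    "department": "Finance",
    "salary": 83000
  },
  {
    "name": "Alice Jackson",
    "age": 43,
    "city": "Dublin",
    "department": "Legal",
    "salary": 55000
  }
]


Checking for missing (null) values in 6 records:

  Bob Harris: complete
  Ivan Thomas: age, department
  Pat Jackson: complete
  Eve Thomas: complete
  Ivan Thomas: complete
  Alice Jackson: complete

Per field:
  name: 0 missing
  age: 1 missing
  city: 0 missing
  department: 1 missing
  salary: 0 missing

Total missing values: 2
Records with any missing: 1

2 missing values (age: 1, department: 1); 1 incomplete records


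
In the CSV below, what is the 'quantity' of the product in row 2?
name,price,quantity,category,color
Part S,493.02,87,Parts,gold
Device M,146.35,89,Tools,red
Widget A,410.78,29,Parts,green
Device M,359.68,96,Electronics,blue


Query: Row 2 ('Device M'), column 'quantity'
Value: 89

89


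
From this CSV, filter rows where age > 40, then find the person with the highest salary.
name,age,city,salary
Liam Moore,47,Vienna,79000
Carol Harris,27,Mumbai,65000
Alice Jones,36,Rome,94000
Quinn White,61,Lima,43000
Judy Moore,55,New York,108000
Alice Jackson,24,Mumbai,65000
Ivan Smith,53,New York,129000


Filter: age > 40
Sort by: salary (descending)

Filtered records (4):
  Ivan Smith, age 53, salary $129000
  Judy Moore, age 55, salary $108000
  Liam Moore, age 47, salary $79000
  Quinn White, age 61, salary $43000

Highest salary: Ivan Smith ($129000)

Ivan Smith


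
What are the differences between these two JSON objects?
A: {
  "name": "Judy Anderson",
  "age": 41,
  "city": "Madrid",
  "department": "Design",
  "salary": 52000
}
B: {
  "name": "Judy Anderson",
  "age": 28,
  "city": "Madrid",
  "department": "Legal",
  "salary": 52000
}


Comparing each field (in key order):
  name: same
  age: DIFFERENT
  city: same
  department: DIFFERENT
  salary: same
Differences:
  age: 41 -> 28
  department: Design -> Legal

2 field(s) changed

2 changes: age, department


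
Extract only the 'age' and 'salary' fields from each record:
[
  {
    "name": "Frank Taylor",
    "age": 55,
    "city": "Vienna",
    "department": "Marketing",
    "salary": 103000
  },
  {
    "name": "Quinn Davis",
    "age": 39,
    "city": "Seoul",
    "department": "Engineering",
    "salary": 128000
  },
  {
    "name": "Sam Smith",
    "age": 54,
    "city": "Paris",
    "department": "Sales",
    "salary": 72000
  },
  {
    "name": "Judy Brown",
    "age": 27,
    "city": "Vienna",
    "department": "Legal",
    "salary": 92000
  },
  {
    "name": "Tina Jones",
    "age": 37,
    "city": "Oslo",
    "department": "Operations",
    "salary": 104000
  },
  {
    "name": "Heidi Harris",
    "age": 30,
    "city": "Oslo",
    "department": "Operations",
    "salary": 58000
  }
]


Original: 6 records with fields: name, age, city, department, salary
Keep: ['age', 'salary']
Drop: ['name', 'city', 'department']
Result: 6 records, 2 fields each

[
  {
    "age": 55,
    "salary": 103000
  },
  {
    "age": 39,
    "salary": 128000
  },
  {
    "age": 54,
    "salary": 72000
  },
  {
    "age": 27,
    "salary": 92000
  },
  {
    "age": 37,
    "salary": 104000
  },
  {
    "age": 30,
    "salary": 58000
  }
]


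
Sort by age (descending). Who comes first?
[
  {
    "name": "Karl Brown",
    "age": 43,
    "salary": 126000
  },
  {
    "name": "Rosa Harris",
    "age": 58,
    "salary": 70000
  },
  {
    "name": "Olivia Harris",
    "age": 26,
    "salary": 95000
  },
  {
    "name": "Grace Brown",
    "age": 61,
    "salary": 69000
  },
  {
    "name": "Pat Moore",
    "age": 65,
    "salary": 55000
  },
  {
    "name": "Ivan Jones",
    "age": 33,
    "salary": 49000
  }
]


Sort by: age (descending)

Sorted order:
  1. Pat Moore (age = 65)
  2. Grace Brown (age = 61)
  3. Rosa Harris (age = 58)
  4. Karl Brown (age = 43)
  5. Ivan Jones (age = 33)
  6. Olivia Harris (age = 26)

First: Pat Moore

Pat Moore


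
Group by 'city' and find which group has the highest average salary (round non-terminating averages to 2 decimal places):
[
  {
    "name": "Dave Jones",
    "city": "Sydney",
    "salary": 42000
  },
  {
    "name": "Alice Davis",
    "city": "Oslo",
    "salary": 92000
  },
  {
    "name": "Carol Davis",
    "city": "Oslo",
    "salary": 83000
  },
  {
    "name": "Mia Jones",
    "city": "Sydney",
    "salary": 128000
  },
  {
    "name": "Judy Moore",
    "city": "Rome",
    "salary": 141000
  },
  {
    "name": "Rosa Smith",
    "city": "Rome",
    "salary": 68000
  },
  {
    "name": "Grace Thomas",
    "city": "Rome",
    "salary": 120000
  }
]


Group by: city

Groups:
  Oslo: 2 people, avg salary = 175000/2 = $87500
  Rome: 3 people, avg salary = 329000/3 ≈ $109666.67
  Sydney: 2 people, avg salary = 170000/2 = $85000

Highest average salary: Rome (≈$109666.67)

Rome (≈$109666.67)
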